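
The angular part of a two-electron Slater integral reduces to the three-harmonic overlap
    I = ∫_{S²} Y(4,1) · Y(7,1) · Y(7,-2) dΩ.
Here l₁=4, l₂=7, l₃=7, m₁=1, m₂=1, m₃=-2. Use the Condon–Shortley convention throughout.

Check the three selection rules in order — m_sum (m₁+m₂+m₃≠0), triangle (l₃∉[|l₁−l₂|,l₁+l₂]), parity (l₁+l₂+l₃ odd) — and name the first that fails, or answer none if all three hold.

azimuthal sum: 1 + 1 − 2 = 0  ✓
3 ≤ 7 ≤ 11 (triangle on l)  ✓
L = 4 + 7 + 7 = 18 (even)  ✓

none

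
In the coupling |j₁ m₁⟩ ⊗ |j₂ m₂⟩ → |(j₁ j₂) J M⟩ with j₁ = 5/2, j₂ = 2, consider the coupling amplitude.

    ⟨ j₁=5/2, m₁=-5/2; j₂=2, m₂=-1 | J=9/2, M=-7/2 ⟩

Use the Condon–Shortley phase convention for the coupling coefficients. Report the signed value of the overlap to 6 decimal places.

√[10·0!5!4!/10! · 0!5!1!3!1!8!] = √(230400)
  +(−1)^0/∏(0,0,5,1,0,3)! = 1/720  (running 1/720)
⟨..|..⟩ = √(230400)·(1/720) = +0.666667

+√(4/9) ≈ +0.666667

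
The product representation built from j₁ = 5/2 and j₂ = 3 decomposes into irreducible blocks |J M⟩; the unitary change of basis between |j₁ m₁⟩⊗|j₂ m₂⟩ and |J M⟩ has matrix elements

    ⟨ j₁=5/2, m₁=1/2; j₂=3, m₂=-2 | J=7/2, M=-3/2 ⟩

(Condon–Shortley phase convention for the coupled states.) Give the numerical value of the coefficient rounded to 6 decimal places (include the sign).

triangle: 2!×3!×4!/10! = 288/3628800
(j±m)!: 3!×2!×1!×5!×2!×5! = 345600
prefactor² = (2J+1)×Δ×N² = 1536/7
  k=0: +1/(0!×2!×2!×1!×1!×3!) = 1/24
  k=1: −1/(1!×1!×1!×0!×2!×4!) = -1/48
Σ = 1/48  ⇒  CG² = 1536/7×(1/48)² = 2/21
CG = +√(2/21) = +0.308607

+0.308607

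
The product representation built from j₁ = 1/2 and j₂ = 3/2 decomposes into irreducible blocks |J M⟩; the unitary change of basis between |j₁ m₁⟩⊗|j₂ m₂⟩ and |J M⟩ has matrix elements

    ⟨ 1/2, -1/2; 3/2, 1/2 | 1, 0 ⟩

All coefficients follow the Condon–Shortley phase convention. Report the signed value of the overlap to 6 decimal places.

-0.707107  (= −√(1/2))

√[3·1!0!2!/4! · 0!1!2!1!1!1!] = √(1/2)
  +(−1)^1/∏(1,0,0,1,0,1)! = -1  (running -1)
⟨..|..⟩ = √(1/2)·(-1) = -0.707107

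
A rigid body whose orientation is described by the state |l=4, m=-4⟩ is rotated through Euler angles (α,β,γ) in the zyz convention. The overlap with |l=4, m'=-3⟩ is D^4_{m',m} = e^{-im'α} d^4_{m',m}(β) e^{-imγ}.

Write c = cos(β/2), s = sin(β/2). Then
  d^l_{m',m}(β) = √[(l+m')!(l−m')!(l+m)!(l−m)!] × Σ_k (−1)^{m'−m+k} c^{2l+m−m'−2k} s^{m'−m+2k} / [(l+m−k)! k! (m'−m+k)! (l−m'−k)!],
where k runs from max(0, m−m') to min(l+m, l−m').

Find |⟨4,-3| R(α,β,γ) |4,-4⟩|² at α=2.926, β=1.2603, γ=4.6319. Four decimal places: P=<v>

D^4_{-3,-4}(2.9260,1.2603,4.6319) = e^{-i·-3·2.9260}·d^4_{-3,-4}(1.2603)·e^{-i·-4·4.6319}. Compute d first:
c=cos(1.260300/2)=0.807939, s=sin(1.260300/2)=0.589266; N=√[1·5040·1·40320]=14255.272709
The bounds max(0,m−m')=0 and min(l+m,l−m')=0 give 1 term
  k=0: (−1)^1·14255.2727/(5040)·0.8079^7·0.5893^1 = -0.374547
d^4_{-3,-4}(1.2603) = -0.374547
|D^4_{-3,-4}|² = |d^4_{-3,-4}(β)|² = (-0.374547)² = 0.140286 (the z-rotation phases have unit modulus)

P=0.1403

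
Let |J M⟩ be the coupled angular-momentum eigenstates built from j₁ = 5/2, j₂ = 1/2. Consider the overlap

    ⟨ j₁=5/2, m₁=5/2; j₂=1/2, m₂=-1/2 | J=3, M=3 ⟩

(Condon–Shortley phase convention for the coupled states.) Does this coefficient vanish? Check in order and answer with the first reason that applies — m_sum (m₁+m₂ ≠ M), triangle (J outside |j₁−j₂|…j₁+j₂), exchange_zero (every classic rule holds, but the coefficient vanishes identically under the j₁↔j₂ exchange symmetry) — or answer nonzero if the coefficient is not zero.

m_sum

m-sum: m₁+m₂ = 5/2+(-1/2) = 2, M = 3  ✗ ⇒ coefficient is 0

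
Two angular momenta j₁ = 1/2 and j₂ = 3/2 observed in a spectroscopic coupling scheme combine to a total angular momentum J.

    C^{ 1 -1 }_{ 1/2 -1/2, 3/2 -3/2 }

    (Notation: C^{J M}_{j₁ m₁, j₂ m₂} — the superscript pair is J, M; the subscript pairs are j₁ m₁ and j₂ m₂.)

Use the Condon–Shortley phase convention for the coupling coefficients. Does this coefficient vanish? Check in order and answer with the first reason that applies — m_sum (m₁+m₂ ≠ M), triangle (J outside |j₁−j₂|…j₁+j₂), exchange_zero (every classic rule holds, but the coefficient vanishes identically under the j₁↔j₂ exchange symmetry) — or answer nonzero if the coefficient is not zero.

m_sum

m-sum: m₁+m₂ = -1/2+(-3/2) = -2, M = -1  ✗ ⇒ coefficient is 0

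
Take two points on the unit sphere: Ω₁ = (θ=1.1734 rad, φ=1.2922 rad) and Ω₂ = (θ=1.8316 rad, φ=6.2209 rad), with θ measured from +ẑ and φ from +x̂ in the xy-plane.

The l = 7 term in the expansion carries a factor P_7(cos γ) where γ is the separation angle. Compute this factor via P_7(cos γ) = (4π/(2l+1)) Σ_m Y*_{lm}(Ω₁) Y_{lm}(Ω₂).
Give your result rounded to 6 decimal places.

Addition theorem: P_7(cos γ) = (4π/15) Σ_m Y*_{lm}(Ω₁) Y_{lm}(Ω₂), m = −7…7:
  m=-7: Y*=-0.263223+0.104945i  Y=+0.356257+0.165980i  product -0.111194-0.006302i
  m=-6: Y*=+0.044775+0.442771i  Y=-0.365379-0.143280i  product +0.047080-0.168195i
  m=-5: Y*=+0.228002+0.040975i  Y=-0.039885-0.012839i  product -0.008568-0.004562i
  m=-4: Y*=-0.095263+0.194024i  Y=+0.341298+0.086835i  product -0.049361+0.057948i
  m=-3: Y*=+0.236610+0.213890i  Y=-0.074140-0.014017i  product -0.014544-0.019174i
  m=-2: Y*=-0.075682+0.047153i  Y=-0.310851-0.038924i  product +0.025361-0.011712i
  m=-1: Y*=+0.090007+0.314669i  Y=+0.117887+0.007352i  product +0.008297+0.037757i
  m=+0: Y*=-0.050848-0.000000i  Y=+0.299209+0.000000i  product -0.015214-0.000000i
  m=+1: Y*=-0.090007+0.314669i  Y=-0.117887+0.007352i  product +0.008297-0.037757i
  m=+2: Y*=-0.075682-0.047153i  Y=-0.310851+0.038924i  product +0.025361+0.011712i
  m=+3: Y*=-0.236610+0.213890i  Y=+0.074140-0.014017i  product -0.014544+0.019174i
  m=+4: Y*=-0.095263-0.194024i  Y=+0.341298-0.086835i  product -0.049361-0.057948i
  m=+5: Y*=-0.228002+0.040975i  Y=+0.039885-0.012839i  product -0.008568+0.004562i
  m=+6: Y*=+0.044775-0.442771i  Y=-0.365379+0.143280i  product +0.047080+0.168195i
  m=+7: Y*=+0.263223+0.104945i  Y=-0.356257+0.165980i  product -0.111194+0.006302i
Σ over m = -0.221072+0.000000i; ×(4π/15) → -0.185205+0.000000i. Real part: -0.185205

-0.185205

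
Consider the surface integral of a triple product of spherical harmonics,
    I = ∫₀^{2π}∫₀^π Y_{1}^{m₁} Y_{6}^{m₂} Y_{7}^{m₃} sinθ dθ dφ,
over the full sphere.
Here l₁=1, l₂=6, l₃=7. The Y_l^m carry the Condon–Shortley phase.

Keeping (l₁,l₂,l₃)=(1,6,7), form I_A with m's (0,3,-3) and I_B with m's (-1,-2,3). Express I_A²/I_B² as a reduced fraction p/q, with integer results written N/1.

8/9

Same 1,6,7: normalisation and zero-m 3j drop out of the ratio.
A: Δ: 0! 2! 12! / 15! → 1/1365; sum: t=0:+1/2177280 = 1/2177280; 3j²(1 6 7; 0 3 -3) = Δ·Π!·Σ² = 8/273  (sign +1)
B: Δ: 0! 2! 12! / 15! → 1/1365; sum: t=0:+1/1935360 = 1/1935360; 3j²(1 6 7; -1 -2 3) = Δ·Π!·Σ² = 3/91  (sign +1)
I_A²/I_B² = (8/273)/(3/91) = 8/9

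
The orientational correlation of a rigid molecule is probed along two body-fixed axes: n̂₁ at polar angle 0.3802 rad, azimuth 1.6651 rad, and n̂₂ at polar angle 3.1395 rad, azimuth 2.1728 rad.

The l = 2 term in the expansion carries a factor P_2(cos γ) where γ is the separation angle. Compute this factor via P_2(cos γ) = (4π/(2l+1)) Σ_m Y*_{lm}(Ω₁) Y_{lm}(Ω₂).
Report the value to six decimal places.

Expand P_2 via completeness: Σ_{m} conj(Y_{2,m}) at Ω₁ times Y_{2,m} at Ω₂ —
  m=-2: (-0.052254, -0.009974) × (-0.000001, 0.000002) = (0.000000, -0.000000)  (running Σ = (0.000000, -0.000000))
  m=-1: (-0.025069, 0.265042) × (0.000916, 0.001332) = (-0.000376, 0.000209)  (running Σ = (-0.000376, 0.000209))
  m=0: (0.500476, -0.000000) × (0.630779, 0.000000) = (0.315690, 0.000000)  (running Σ = (0.315314, 0.000209))
  m=1: (0.025069, 0.265042) × (-0.000916, 0.001332) = (-0.000376, -0.000209)  (running Σ = (0.314938, -0.000000))
  m=2: (-0.052254, 0.009974) × (-0.000001, -0.000002) = (0.000000, 0.000000)  (running Σ = (0.314938, -0.000000))
Accumulated sum (0.314938, -0.000000); after 4π/(2l+1) scaling, (0.791525, -0.000000) ⇒ P_2 = 0.791525

0.791525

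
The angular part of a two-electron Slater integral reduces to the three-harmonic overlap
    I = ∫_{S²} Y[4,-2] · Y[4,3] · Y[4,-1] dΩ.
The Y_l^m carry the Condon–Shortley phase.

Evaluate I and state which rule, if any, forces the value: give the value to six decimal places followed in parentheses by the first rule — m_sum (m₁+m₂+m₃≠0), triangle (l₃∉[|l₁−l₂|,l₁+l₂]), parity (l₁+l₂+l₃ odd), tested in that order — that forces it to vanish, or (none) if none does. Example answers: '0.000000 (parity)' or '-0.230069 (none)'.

Rules hold: Σm=0, L=12 even, 0≤4≤8.
N = 9·9·9 = 729
Δ = 4!·4!·4!/13! = 1/450450
Racah Σ t=0..4: t=0:+1/13824 t=1:−1/216 t=2:+1/64 t=3:−1/216 t=4:+1/13824 = 5/768
⇒ 3j(4 4 4; 0 0 0)² = 18/1001, sgn +1
Racah Σ t=3..4: t=3:−1/864 t=4:+1/576 = 1/1728
⇒ 3j(4 4 4; -2 3 -1)² = 5/1287, sgn -1
4πI² = N·(3j₀)²·(3jₘ)² = 7290/143143
I = -1·√(0.0509281/4π) = -0.06366105
No selection rule forces the value: the integral is nonzero (none).

-0.063661 (none)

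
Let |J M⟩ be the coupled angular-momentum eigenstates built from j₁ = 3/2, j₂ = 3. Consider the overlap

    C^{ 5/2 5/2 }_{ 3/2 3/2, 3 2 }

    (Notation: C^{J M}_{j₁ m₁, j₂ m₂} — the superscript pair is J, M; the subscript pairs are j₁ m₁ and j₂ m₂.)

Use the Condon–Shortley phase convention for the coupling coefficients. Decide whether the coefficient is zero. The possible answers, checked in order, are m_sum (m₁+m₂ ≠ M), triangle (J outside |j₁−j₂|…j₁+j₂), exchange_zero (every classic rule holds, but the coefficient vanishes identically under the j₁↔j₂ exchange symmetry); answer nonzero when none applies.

m-sum: m₁+m₂ = 3/2+2 = 7/2, M = 5/2  ✗ ⇒ coefficient is 0

m_sum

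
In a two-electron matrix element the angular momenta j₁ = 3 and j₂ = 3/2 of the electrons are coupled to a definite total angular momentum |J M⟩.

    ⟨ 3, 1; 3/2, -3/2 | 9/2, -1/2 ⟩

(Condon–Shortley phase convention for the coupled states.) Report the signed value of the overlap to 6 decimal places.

triangle: 0!×6!×3!/10! = 4320/3628800
(j±m)!: 4!×2!×0!×3!×4!×5! = 829440
prefactor² = (2J+1)×Δ×N² = 69120/7
  k=0: +1/(0!×0!×2!×0!×4!×3!) = 1/288
Σ = 1/288  ⇒  CG² = 69120/7×(1/288)² = 5/42
CG = +√(5/42) = +0.345033

+0.345033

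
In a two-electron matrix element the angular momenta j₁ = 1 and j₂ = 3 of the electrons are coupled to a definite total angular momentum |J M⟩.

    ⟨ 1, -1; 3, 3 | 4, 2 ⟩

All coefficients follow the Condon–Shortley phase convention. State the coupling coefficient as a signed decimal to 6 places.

+√(1/28) ≈ +0.188982

j₁+j₂−J=0  J+j₁−j₂=2  J−j₁+j₂=6  j₁+j₂+J+1=9
(j₁±m₁, j₂±m₂, J±M) = (0,2,6,0,6,2)
P² = 518400/7
sum k=0..0:
  [0] +1/1440 = 1/1440
S = 1/1440
C² = P²·S² = 1/28 ; C = +0.188982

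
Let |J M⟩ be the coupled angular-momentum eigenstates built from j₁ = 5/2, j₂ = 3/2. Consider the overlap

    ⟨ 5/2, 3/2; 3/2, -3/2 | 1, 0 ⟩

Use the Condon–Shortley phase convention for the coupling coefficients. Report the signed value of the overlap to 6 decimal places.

triangle: 3!×2!×0!/6! = 12/720
(j±m)!: 4!×1!×0!×3!×1!×1! = 144
prefactor² = (2J+1)×Δ×N² = 36/5
  k=0: +1/(0!×3!×1!×0!×1!×0!) = 1/6
Σ = 1/6  ⇒  CG² = 36/5×(1/6)² = 1/5
CG = +√(1/5) = +0.447214

+√(1/5) ≈ +0.447214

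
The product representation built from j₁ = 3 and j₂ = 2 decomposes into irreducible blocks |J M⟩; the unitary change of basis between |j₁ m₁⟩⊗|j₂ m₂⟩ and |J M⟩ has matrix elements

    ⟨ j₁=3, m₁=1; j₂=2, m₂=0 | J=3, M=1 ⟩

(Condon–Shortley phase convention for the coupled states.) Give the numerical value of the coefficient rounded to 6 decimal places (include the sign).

−√(3/20) ≈ -0.387298

j₁+j₂−J=2  J+j₁−j₂=4  J−j₁+j₂=2  j₁+j₂+J+1=9
(j₁±m₁, j₂±m₂, J±M) = (4,2,2,2,4,2)
P² = 256/15
sum k=0..2:
  [0] +1/16 = 1/16
  [1] −1/6 = -1/6
  [2] +1/96 = 1/96
S = -3/32
C² = P²·S² = 3/20 ; C = -0.387298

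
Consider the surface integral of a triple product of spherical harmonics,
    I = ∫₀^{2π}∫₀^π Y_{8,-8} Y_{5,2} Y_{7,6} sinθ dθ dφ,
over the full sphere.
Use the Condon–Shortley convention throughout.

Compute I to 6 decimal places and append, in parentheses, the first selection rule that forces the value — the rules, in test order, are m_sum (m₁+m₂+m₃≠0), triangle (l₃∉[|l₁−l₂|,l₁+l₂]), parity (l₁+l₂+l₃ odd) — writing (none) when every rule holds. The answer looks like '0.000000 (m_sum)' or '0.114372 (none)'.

-0.185020 (none)

m-sum 0 ✓  L=20 even ✓  3≤7≤13 ✓
Π(2lᵢ+1) = 17×11×15 = 2805
triangle coeff Δ(8,5,7) = 1/814773960
Σ_t [1,5]: t=1:−1/87091200 t=2:+1/4976640 t=3:−1/2073600 t=4:+1/4976640 t=5:−1/87091200 = -1/9676800
(3j)²=360/46189 [(8 5 7; 0 0 0)], sign=+1
Σ_t [6,6]: t=6:+1/15676416000 = 1/15676416000
(3j)²=286/14535 [(8 5 7; -8 2 6)], sign=-1
⇒ 4πI² = 2640/6137
I = (-1)√(2640/6137/(4π)) = -0.18502012
No selection rule forces the value: the integral is nonzero (none).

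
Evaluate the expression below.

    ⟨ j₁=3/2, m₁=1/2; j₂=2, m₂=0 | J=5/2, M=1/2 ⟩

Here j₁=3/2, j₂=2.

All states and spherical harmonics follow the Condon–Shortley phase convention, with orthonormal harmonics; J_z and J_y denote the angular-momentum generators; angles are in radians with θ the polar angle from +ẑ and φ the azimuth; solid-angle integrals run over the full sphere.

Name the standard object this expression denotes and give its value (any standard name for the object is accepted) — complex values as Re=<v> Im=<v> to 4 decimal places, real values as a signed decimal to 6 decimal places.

This is a Clebsch–Gordan (vector-coupling) coefficient.
triangle: 1!·2!·3!/7! = 12/5040
(j±m)!: 2!·1!·2!·2!·3!·2! = 96
prefactor² = (2J+1)·Δ·N² = 48/35
  k=0: +1/(0!·1!·1!·2!·1!·1!) = 1/2
  k=1: −1/(1!·0!·0!·1!·2!·2!) = -1/4
Σ = 1/4  ⇒  CG² = 48/35·(1/4)² = 3/35
CG = +√(3/35) = +0.292770

Clebsch–Gordan coefficient, +√(3/35) ≈ +0.292770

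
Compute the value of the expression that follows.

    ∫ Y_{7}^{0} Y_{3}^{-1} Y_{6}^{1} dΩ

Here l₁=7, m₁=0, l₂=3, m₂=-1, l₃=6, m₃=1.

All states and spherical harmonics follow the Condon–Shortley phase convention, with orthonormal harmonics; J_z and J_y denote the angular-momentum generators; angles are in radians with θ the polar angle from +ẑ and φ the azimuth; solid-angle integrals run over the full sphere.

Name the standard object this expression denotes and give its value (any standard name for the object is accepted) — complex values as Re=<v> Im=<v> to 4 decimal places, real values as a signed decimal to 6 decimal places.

This is a Gaunt coefficient — the integral of a triple product of spherical harmonics over the sphere.
m-sum 0 ✓  L=16 even ✓  4≤6≤10 ✓
Π(2lᵢ+1) = 15×7×13 = 1365
triangle coeff Δ(7,3,6) = 1/2042040
Σ_t [1,3]: t=1:−1/207360 t=2:+1/57600 t=3:−1/207360 = 1/129600
(3j)²=168/12155 [(7 3 6; 0 0 0)], sign=+1
Σ_t [0,2]: t=0:+1/1451520 t=1:−1/103680 t=2:+1/115200 = -1/3628800
(3j)²=1/36465 [(7 3 6; 0 -1 1)], sign=+1
⇒ 4πI² = 1176/2272985
I = (+1)√(1176/2272985/(4π)) = 0.00641653

Gaunt coefficient, +0.006417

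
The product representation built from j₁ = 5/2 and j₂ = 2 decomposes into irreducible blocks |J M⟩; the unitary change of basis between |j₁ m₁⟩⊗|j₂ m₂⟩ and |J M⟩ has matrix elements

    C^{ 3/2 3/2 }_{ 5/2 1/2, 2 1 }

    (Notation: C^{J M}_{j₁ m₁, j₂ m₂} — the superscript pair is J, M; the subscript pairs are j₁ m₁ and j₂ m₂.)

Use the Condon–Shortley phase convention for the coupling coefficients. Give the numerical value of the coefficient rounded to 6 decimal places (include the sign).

+√(9/35) = +0.507093

√[4·3!2!1!/7! · 3!2!3!1!3!0!] = √(144/35)
  +(−1)^2/∏(2,1,0,1,2,0)! = 1/4  (running 1/4)
⟨..|..⟩ = √(144/35)·(1/4) = +0.507093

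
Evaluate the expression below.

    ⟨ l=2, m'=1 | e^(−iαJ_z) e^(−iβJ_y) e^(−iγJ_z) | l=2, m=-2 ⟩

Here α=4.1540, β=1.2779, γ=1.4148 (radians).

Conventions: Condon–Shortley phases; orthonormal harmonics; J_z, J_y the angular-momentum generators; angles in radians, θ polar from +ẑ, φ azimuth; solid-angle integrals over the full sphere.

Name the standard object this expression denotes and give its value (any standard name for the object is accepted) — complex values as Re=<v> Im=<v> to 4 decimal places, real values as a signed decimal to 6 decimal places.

Wigner D-matrix element, Re=-0.0830 Im=0.3302

This is a Wigner D-matrix element — the rotation-matrix element ⟨l m'| R(α,β,γ) |l m⟩ in the angular-momentum basis.
First d^2_{1,-2}(β=1.2779), then the phase factors e^{-i(1)α} and e^{-i(-2)γ}:
With c≡cos(β/2)=0.802722 and s≡sin(β/2)=0.596353, N=[6·1·1·24]^{1/2}=12.000000
k: max(0,(-2)−(1))=0 … min(2+(-2),2−(1))=0
  k=0: (−1)^3·12.0000/(6)·0.8027^1·0.5964^3 = -0.340491
d^2_{1,-2}(1.2779) = -0.340491
Attach z-rotation phases: D = e^{-i(1)(4.1540)}·(-0.340491)·e^{-i(-2)(1.4148)} = -0.083049+0.330207i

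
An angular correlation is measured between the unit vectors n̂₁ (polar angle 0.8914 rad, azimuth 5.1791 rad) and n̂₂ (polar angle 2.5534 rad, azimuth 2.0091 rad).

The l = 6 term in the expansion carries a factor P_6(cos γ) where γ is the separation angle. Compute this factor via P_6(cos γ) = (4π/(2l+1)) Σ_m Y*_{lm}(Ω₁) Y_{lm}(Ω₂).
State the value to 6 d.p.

Term-by-term m-sum for l=6 (normalisation 4π/13 = 0.966644):
  m=-6: (0.100910, -0.035846) × (0.012291, 0.006903) = (0.001488, 0.000256)  (running Σ = (0.001488, 0.000256))
  m=-5: (0.216600, 0.207008) × (0.059560, -0.042585) = (0.021716, 0.003105)  (running Σ = (0.023204, 0.003361))
  m=-4: (-0.127441, 0.417825) × (-0.040571, -0.219934) = (0.097064, 0.011077)  (running Σ = (0.120268, 0.014439))
  m=-3: (-0.254979, 0.043943) × (-0.413173, -0.108095) = (0.110101, 0.009406)  (running Σ = (0.230369, 0.023844))
  m=-2: (0.112944, 0.152530) × (-0.279062, 0.335249) = (-0.082654, -0.004701)  (running Σ = (0.147715, 0.019143))
  m=-1: (-0.154068, 0.305790) × (0.003598, 0.007677) = (-0.002902, -0.000082)  (running Σ = (0.144813, 0.019061))
  m=0: (0.099874, -0.000000) × (-0.421761, 0.000000) = (-0.042123, 0.000000)  (running Σ = (0.102690, 0.019061))
  m=1: (0.154068, 0.305790) × (-0.003598, 0.007677) = (-0.002902, 0.000082)  (running Σ = (0.099788, 0.019143))
  m=2: (0.112944, -0.152530) × (-0.279062, -0.335249) = (-0.082654, 0.004701)  (running Σ = (0.017134, 0.023844))
  m=3: (0.254979, 0.043943) × (0.413173, -0.108095) = (0.110101, -0.009406)  (running Σ = (0.127235, 0.014439))
  m=4: (-0.127441, -0.417825) × (-0.040571, 0.219934) = (0.097064, -0.011077)  (running Σ = (0.224299, 0.003361))
  m=5: (-0.216600, 0.207008) × (-0.059560, -0.042585) = (0.021716, -0.003105)  (running Σ = (0.246015, 0.000256))
  m=6: (0.100910, 0.035846) × (0.012291, -0.006903) = (0.001488, -0.000256)  (running Σ = (0.247503, -0.000000))
Total Σ_m = (0.247503, -0.000000). Multiply by 0.966644: (0.239247, -0.000000). P_6(cos γ) = 0.239247

0.239247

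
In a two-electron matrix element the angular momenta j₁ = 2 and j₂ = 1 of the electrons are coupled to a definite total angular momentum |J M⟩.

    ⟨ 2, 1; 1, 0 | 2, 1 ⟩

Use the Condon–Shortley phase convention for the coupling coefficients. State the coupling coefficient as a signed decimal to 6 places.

√[5·1!3!1!/6! · 3!1!1!1!3!1!] = √(3/2)
  +(−1)^0/∏(0,1,1,1,2,0)! = 1/2  (running 1/2)
  +(−1)^1/∏(1,0,0,0,3,1)! = -1/6  (running 1/3)
⟨..|..⟩ = √(3/2)·(1/3) = +0.408248

+0.408248  (= +√(1/6))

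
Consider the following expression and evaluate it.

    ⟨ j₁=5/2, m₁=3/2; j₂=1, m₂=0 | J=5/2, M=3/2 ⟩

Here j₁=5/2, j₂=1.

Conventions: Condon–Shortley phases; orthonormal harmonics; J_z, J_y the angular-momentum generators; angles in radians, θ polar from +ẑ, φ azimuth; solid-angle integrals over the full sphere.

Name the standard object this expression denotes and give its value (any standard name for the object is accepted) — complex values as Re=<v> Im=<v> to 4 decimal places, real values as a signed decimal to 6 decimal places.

This is a Clebsch–Gordan (vector-coupling) coefficient.
√[6·1!4!1!/7! · 4!1!1!1!4!1!] = √(576/35)
  +(−1)^0/∏(0,1,1,1,3,0)! = 1/6  (running 1/6)
  +(−1)^1/∏(1,0,0,0,4,1)! = -1/24  (running 1/8)
⟨..|..⟩ = √(576/35)·(1/8) = +0.507093

Clebsch–Gordan coefficient, +√(9/35) ≈ +0.507093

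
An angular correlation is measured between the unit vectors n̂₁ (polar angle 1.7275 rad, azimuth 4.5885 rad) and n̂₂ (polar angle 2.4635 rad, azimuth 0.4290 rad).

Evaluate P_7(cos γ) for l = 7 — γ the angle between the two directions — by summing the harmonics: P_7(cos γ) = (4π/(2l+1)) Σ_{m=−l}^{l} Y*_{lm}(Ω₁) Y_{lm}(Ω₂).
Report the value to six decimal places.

Term-by-term m-sum for l=7 (normalisation 4π/15 = 0.837758):
  m=-7: Y*=0.34977 + 0.29675j  Y=-0.01893 - 0.00264j  product -0.00584 - 0.00654j
  m=-6: Y*=0.19964 - 0.18351j  Y=0.07487 + 0.04773j  product 0.02371 - 0.00421j
  m=-5: Y*=0.13688 + 0.19196j  Y=-0.13328 - 0.20603j  product 0.02131 - 0.05379j
  m=-4: Y*=0.25734 - 0.13911j  Y=0.06255 + 0.42771j  product 0.07559 + 0.10137j
  m=-3: Y*=0.05720 + 0.14676j  Y=0.11907 - 0.40823j  product 0.06672 - 0.00588j
  m=-2: Y*=0.28651 - 0.07248j  Y=-0.02776 + 0.03212j  product -0.00563 + 0.01121j
  m=-1: Y*=0.01559 + 0.12518j  Y=-0.34602 + 0.15827j  product -0.02521 - 0.04085j
  m=+0: Y*=0.29554 + 0.00000j  Y=0.16794 + 0.00000j  product 0.04963 + 0.00000j
  m=+1: Y*=-0.01559 + 0.12518j  Y=0.34602 + 0.15827j  product -0.02521 + 0.04085j
  m=+2: Y*=0.28651 + 0.07248j  Y=-0.02776 - 0.03212j  product -0.00563 - 0.01121j
  m=+3: Y*=-0.05720 + 0.14676j  Y=-0.11907 - 0.40823j  product 0.06672 + 0.00588j
  m=+4: Y*=0.25734 + 0.13911j  Y=0.06255 - 0.42771j  product 0.07559 - 0.10137j
  m=+5: Y*=-0.13688 + 0.19196j  Y=0.13328 - 0.20603j  product 0.02131 + 0.05379j
  m=+6: Y*=0.19964 + 0.18351j  Y=0.07487 - 0.04773j  product 0.02371 + 0.00421j
  m=+7: Y*=-0.34977 + 0.29675j  Y=0.01893 - 0.00264j  product -0.00584 + 0.00654j
Σ over m = 0.35094 + 0.00000j; ×(4π/15) → 0.29400 + 0.00000j. Real part: 0.294005

0.294005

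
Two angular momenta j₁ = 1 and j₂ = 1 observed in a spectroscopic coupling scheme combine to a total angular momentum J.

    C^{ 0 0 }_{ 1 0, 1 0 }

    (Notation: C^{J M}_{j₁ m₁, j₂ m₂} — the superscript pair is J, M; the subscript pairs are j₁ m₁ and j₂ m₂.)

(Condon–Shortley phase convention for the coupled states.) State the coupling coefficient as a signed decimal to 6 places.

-0.577350  (= −√(1/3))

√[1·2!0!0!/3! · 1!1!1!1!0!0!] = √(1/3)
  +(−1)^1/∏(1,1,0,0,0,0)! = -1  (running -1)
⟨..|..⟩ = √(1/3)·(-1) = -0.577350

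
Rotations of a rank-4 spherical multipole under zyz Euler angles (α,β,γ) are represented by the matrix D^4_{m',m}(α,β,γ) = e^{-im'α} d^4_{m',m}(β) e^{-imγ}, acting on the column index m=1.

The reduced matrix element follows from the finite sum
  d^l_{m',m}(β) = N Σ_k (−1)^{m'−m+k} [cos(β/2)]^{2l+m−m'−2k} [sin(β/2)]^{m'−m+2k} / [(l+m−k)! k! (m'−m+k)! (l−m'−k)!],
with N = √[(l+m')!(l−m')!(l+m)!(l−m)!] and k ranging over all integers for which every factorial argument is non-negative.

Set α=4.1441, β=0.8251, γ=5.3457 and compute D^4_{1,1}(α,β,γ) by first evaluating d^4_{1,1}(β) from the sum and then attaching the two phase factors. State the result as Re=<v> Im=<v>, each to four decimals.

First d^4_{1,1}(β=0.8251), then the phase factors e^{-i(1)α} and e^{-i(1)γ}:
Half-angle: c=0.916101, s=0.400947. N=√(120·6·120·6)=720.000000
k∈{0,1,2,3} keeps every argument non-negative
  k=0: (−1)^0·720.0000/(720)·0.9161^8·0.4009^0 = +0.496076
  k=1: (−1)^1·720.0000/(48)·0.9161^6·0.4009^2 = -1.425364
  k=2: (−1)^2·720.0000/(24)·0.9161^4·0.4009^4 = +0.546062
  k=3: (−1)^3·720.0000/(72)·0.9161^2·0.4009^6 = -0.034866
d^4_{1,1}(0.8251) = +0.496076 -1.425364 +0.546062 -0.034866 = -0.418092
D = (-0.538191+0.842823i)·(-0.418092)·(+0.591817+0.806072i) = +0.417209-0.027166i

Re=0.4172 Im=-0.0272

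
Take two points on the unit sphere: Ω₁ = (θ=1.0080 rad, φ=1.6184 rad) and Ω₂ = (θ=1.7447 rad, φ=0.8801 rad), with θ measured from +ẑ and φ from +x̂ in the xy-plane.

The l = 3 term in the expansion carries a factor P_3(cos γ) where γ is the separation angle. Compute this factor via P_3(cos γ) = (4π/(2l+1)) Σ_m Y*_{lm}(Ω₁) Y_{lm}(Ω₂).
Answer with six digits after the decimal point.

Addition theorem: P_3(cos γ) = (4π/7) Σ_m Y*_{lm}(Ω₁) Y_{lm}(Ω₂), m = −3…3:
  term(m=-3) = -0.060421+0.080460i   from Y*(Ω₁)=+0.035926-0.249848i, Y(Ω₂)=-0.349582-0.191564i
  term(m=-2) = -0.006293-0.066612i   from Y*(Ω₁)=-0.388286-0.037080i, Y(Ω₂)=+0.032296+0.168471i
  term(m=-1) = -0.023167-0.021081i   from Y*(Ω₁)=-0.005507+0.115598i, Y(Ω₂)=-0.172429+0.208623i
  term(m=+0) = -0.057775-0.000000i   from Y*(Ω₁)=-0.313917-0.000000i, Y(Ω₂)=+0.184045+0.000000i
  term(m=+1) = -0.023167+0.021081i   from Y*(Ω₁)=+0.005507+0.115598i, Y(Ω₂)=+0.172429+0.208623i
  term(m=+2) = -0.006293+0.066612i   from Y*(Ω₁)=-0.388286+0.037080i, Y(Ω₂)=+0.032296-0.168471i
  term(m=+3) = -0.060421-0.080460i   from Y*(Ω₁)=-0.035926-0.249848i, Y(Ω₂)=+0.349582-0.191564i
Σ over m = -0.237537+0.000000i; ×(4π/7) → -0.426425+0.000000i. Real part: -0.426425

-0.426425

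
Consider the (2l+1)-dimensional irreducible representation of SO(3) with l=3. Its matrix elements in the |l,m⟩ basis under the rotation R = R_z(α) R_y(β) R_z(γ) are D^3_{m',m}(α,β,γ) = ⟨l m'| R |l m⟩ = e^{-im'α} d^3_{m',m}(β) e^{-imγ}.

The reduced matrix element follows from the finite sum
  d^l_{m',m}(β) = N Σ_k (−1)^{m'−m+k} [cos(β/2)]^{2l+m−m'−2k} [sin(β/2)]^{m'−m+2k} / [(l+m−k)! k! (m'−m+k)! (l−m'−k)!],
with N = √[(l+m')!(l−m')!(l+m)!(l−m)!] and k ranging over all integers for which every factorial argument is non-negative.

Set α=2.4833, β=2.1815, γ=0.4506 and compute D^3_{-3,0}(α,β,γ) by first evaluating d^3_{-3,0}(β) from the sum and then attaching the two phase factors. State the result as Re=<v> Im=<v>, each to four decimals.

Re=0.1209 Im=0.2826

First d^3_{-3,0}(β=2.1815), then the phase factors e^{-i(-3)α} and e^{-i(0)γ}:
c=cos(2.181500/2)=0.461820, s=sin(2.181500/2)=0.886974; N=√[1·720·6·6]=160.996894
Admissible k: 3..3 (factorial args all ≥0)
  k=3: (−1)^0·160.9969/(36)·0.4618^3·0.8870^3 = +0.307373
d^3_{-3,0}(2.1815) = +0.307373
Phases: e^{-i·(-3)·2.4833}=+0.393175+0.919464i, e^{-i·(0)·0.4506}=+1.000000+0.000000i ⇒ D=+0.120851+0.282619i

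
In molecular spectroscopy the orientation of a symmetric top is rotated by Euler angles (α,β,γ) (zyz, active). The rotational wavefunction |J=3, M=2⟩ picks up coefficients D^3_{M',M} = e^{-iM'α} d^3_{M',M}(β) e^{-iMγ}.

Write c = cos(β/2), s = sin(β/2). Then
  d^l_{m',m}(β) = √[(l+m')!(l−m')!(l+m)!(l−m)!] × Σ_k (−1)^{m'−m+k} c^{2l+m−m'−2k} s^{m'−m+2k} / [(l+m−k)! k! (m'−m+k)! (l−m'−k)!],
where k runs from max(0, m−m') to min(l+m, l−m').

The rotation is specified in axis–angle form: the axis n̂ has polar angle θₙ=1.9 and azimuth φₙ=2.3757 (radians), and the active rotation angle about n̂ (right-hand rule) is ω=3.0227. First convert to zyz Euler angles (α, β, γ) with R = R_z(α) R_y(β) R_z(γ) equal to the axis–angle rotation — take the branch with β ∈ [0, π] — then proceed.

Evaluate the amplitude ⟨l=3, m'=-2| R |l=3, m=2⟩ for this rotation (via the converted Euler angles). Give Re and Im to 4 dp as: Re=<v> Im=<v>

Re=0.2810 Im=0.0220

Axis–angle → zyz. n̂ = (sinθₙcosφₙ, sinθₙsinφₙ, cosθₙ) = (-0.682059, +0.655957, -0.323290), ω = 3.0227.
R = I cosω + sinω [n̂]ₓ + (1−cosω) n̂n̂ᵀ gives
  R = [-0.065816, -0.853298, +0.517253; -0.929990, -0.135419, -0.341730; +0.361644, -0.503532, -0.784646]
β = atan2(√(R₁₃²+R₂₃²), R₃₃) = 2.472921; α = atan2(R₂₃, R₁₃) mod 2π = 5.699351; γ = atan2(R₃₂, −R₃₁) mod 2π = 4.089543
First d^3_{-2,2}(β=2.4729), then the phase factors e^{-i(-2)α} and e^{-i(2)γ}:
c=cos(2.472921/2)=0.328142, s=sin(2.472921/2)=0.944629; N=√[1·120·120·1]=120.000000
The bounds max(0,m−m')=4 and min(l+m,l−m')=5 give 2 terms
  k=4: (−1)^0·120.0000/(24)·0.3281^2·0.9446^4 = +0.428684
  k=5: (−1)^1·120.0000/(120)·0.3281^0·0.9446^6 = -0.710504
d^3_{-2,2}(2.4729) = +0.428684 -0.710504 = -0.281820
Attach z-rotation phases: D = e^{-i(-2)(5.6994)}·(-0.281820)·e^{-i(2)(4.0895)} = +0.280963+0.021966i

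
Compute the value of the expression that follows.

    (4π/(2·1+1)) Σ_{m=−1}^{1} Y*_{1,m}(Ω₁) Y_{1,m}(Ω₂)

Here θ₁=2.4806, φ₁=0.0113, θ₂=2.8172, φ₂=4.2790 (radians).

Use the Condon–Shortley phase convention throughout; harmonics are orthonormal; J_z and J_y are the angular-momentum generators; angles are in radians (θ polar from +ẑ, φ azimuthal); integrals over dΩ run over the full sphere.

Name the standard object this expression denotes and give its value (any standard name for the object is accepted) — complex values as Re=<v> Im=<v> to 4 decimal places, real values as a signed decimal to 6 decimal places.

Legendre polynomial (addition theorem), +0.664040

This sum is the spherical-harmonic addition theorem: it equals the Legendre polynomial P_l(cos γ) of the angle γ between the two directions.
Expand P_1 via completeness: Σ_{m} conj(Y_{1,m}) at Ω₁ times Y_{1,m} at Ω₂ —
  term(m=-1) = (-0.010047, 0.021085)   from Y*(Ω₁)=(0.212086, 0.002397), Y(Ω₂)=(-0.046245, 0.099940)
  term(m=+0) = (0.178623, 0.000000)   from Y*(Ω₁)=(-0.385695, -0.000000), Y(Ω₂)=(-0.463119, 0.000000)
  term(m=+1) = (-0.010047, -0.021085)   from Y*(Ω₁)=(-0.212086, 0.002397), Y(Ω₂)=(0.046245, 0.099940)
Σ over m = (0.158528, 0.000000); ×(4π/3) → (0.664040, 0.000000). Real part: 0.664040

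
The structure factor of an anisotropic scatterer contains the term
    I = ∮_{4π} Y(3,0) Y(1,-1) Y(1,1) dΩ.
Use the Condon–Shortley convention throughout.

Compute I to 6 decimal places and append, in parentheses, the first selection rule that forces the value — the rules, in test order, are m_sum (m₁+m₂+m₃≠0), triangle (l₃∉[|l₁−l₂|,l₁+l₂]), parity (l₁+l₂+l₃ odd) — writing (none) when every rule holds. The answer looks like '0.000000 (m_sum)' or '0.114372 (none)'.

0.000000 (triangle)

triangle: need 2≤l₃≤4, have 1; I=0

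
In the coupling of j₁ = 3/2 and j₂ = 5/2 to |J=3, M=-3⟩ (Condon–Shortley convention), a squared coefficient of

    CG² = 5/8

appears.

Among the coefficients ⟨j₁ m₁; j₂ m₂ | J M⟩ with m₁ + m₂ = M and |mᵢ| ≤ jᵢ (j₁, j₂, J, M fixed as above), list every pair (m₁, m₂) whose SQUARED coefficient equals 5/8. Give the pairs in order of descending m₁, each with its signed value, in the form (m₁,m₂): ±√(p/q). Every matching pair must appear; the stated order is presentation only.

(-1/2,-5/2): +√(5/8)

Admissible pairs with m₁+m₂ = M = -3: (-3/2,-3/2), (-1/2,-5/2)
  (m₁,m₂)=(-1/2,-5/2): CG² = 5/8, CG = +√(5/8)   ← matches the target
  (m₁,m₂)=(-3/2,-3/2): CG² = 3/8, CG = −√(3/8)
Pairs with CG² = 5/8: (-1/2,-5/2): +√(5/8)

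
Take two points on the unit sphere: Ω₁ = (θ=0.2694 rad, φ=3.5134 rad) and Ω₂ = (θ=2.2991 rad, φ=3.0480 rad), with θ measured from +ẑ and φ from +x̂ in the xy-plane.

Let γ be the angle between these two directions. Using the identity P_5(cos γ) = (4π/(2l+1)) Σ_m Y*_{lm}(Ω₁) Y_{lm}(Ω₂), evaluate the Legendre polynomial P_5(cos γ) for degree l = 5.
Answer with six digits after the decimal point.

Term-by-term m-sum for l=5 (normalisation 4π/11 = 1.142397):
  m=-5: Y*=+0.000176-0.000594i  Y=-0.095901-0.048469i  product -0.000046+0.000048i
  m=-4: Y*=+0.000593+0.007074i  Y=-0.282065-0.110823i  product +0.000617-0.002061i
  m=-3: Y*=-0.021119-0.043127i  Y=-0.412742-0.119033i  product +0.003583+0.020314i
  m=-2: Y*=+0.152250+0.140030i  Y=-0.203151-0.038477i  product -0.025542-0.034305i
  m=-1: Y*=-0.486200-0.189591i  Y=+0.257171+0.024140i  product -0.120460-0.060494i
  m=+0: Y*=+0.490298-0.000000i  Y=+0.283871+0.000000i  product +0.139181+0.000000i
  m=+1: Y*=+0.486200-0.189591i  Y=-0.257171+0.024140i  product -0.120460+0.060494i
  m=+2: Y*=+0.152250-0.140030i  Y=-0.203151+0.038477i  product -0.025542+0.034305i
  m=+3: Y*=+0.021119-0.043127i  Y=+0.412742-0.119033i  product +0.003583-0.020314i
  m=+4: Y*=+0.000593-0.007074i  Y=-0.282065+0.110823i  product +0.000617+0.002061i
  m=+5: Y*=-0.000176-0.000594i  Y=+0.095901-0.048469i  product -0.000046-0.000048i
Σ over m = -0.144513-0.000000i; ×(4π/11) → -0.165091-0.000000i. Real part: -0.165091

-0.165091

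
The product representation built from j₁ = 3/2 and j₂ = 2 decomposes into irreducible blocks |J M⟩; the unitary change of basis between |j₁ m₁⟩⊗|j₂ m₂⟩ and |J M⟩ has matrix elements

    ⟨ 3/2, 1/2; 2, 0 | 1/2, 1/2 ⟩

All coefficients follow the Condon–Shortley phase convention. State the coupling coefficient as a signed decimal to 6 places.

−√(1/5) = -0.447214

√[2·3!0!1!/5! · 2!1!2!2!1!0!] = √(4/5)
  +(−1)^1/∏(1,2,0,1,0,0)! = -1/2  (running -1/2)
⟨..|..⟩ = √(4/5)·(-1/2) = -0.447214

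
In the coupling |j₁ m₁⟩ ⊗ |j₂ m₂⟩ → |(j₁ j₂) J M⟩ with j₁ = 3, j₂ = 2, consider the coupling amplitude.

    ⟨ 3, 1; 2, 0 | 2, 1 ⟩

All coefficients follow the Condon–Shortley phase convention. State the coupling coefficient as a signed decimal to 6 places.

-0.377964  (= −√(1/7))

√[5·3!3!1!/8! · 4!2!2!2!3!1!] = √(36/7)
  +(−1)^1/∏(1,2,1,1,2,0)! = -1/4  (running -1/4)
  +(−1)^2/∏(2,1,0,0,3,1)! = 1/12  (running -1/6)
⟨..|..⟩ = √(36/7)·(-1/6) = -0.377964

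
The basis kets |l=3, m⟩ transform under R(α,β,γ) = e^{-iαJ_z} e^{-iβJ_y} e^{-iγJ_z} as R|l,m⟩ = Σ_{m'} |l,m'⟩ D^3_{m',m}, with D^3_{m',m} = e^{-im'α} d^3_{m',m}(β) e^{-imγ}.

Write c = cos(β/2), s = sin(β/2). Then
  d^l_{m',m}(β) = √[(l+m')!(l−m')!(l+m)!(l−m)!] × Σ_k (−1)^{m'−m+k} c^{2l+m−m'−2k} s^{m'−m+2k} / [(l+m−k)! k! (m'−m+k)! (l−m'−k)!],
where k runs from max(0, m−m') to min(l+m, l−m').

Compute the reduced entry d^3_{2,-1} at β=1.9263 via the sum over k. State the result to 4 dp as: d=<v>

d^3_{2,-1}(β=1.9263) via the finite sum:
With c≡cos(β/2)=0.570937 and s≡sin(β/2)=0.820994, N=[120·1·2·24]^{1/2}=75.894664
k∈{0,1} keeps every argument non-negative
  k=0: (−1)^3·75.8947/(12)·0.5709^3·0.8210^3 = -0.651349
  k=1: (−1)^4·75.8947/(24)·0.5709^1·0.8210^5 = +0.673423
d^3_{2,-1}(1.9263) = -0.651349 +0.673423 = +0.022074

d=0.0221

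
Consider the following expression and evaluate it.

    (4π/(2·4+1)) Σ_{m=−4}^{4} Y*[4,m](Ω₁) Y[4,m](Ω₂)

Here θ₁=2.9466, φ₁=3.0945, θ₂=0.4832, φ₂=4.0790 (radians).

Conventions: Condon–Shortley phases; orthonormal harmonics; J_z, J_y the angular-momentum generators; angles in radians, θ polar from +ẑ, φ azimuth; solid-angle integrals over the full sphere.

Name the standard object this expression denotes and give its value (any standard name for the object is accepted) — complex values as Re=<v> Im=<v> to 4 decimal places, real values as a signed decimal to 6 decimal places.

This sum is the spherical-harmonic addition theorem: it equals the Legendre polynomial P_l(cos γ) of the angle γ between the two directions.
Expand P_4 via completeness: Σ_{m} conj(Y_{4,m}) at Ω₁ times Y_{4,m} at Ω₂ —
  m=-4: Y*=(0.000613, -0.000117)  Y=(-0.016925, 0.011780)  product (-0.000009, 0.000009)
  m=-3: Y*=(0.008843, -0.001258)  Y=(0.105189, 0.035956)  product (0.000975, 0.000186)
  m=-2: Y*=(0.071734, -0.006776)  Y=(-0.097039, -0.309292)  product (-0.009057, -0.021529)
  m=-1: Y*=(0.335706, -0.015821)  Y=(-0.286732, 0.390473)  product (-0.090080, 0.135621)
  m=+0: Y*=(0.692644, -0.000000)  Y=(0.105390, 0.000000)  product (0.072998, 0.000000)
  m=+1: Y*=(-0.335706, -0.015821)  Y=(0.286732, 0.390473)  product (-0.090080, -0.135621)
  m=+2: Y*=(0.071734, 0.006776)  Y=(-0.097039, 0.309292)  product (-0.009057, 0.021529)
  m=+3: Y*=(-0.008843, -0.001258)  Y=(-0.105189, 0.035956)  product (0.000975, -0.000186)
  m=+4: Y*=(0.000613, 0.000117)  Y=(-0.016925, -0.011780)  product (-0.000009, -0.000009)
Total Σ_m = (-0.123343, -0.000000). Multiply by 1.396263: (-0.172219, -0.000000). P_4(cos γ) = -0.172219

Legendre polynomial (addition theorem), -0.172219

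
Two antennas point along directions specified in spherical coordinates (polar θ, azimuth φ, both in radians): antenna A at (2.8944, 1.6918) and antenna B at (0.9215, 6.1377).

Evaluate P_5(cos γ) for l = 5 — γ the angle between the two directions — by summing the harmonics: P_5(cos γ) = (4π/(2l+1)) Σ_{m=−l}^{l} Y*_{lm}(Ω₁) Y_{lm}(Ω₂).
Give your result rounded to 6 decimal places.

Addition theorem: P_5(cos γ) = (4π/11) Σ_m Y*_{lm}(Ω₁) Y_{lm}(Ω₂), m = −5…5:
  [-5]  conj(Y_{5,-5})(Ω₁) = -0.000232+0.000335i ; Y_{5,-5}(Ω₂) = +0.111135+0.098943i ; Δ = -0.000059+0.000014i
  [-4]  conj(Y_{5,-4})(Ω₁) = -0.004515-0.002374i ; Y_{5,-4}(Ω₂) = +0.298391+0.196325i ; Δ = -0.000881-0.001595i
  [-3]  conj(Y_{5,-3})(Ω₁) = +0.013426-0.035347i ; Y_{5,-3}(Ω₂) = +0.362822+0.169241i ; Δ = +0.010854-0.010552i
  [-2]  conj(Y_{5,-2})(Ω₁) = +0.173873+0.042920i ; Y_{5,-2}(Ω₂) = +0.060233+0.018038i ; Δ = +0.009699+0.005722i
  [-1]  conj(Y_{5,-1})(Ω₁) = -0.060531+0.497800i ; Y_{5,-1}(Ω₂) = -0.331040-0.048504i ; Δ = +0.044184-0.161856i
  [+0]  conj(Y_{5,0})(Ω₁) = -0.552588-0.000000i ; Y_{5,0}(Ω₂) = -0.153483+0.000000i ; Δ = +0.084813+0.000000i
  [+1]  conj(Y_{5,1})(Ω₁) = +0.060531+0.497800i ; Y_{5,1}(Ω₂) = +0.331040-0.048504i ; Δ = +0.044184+0.161856i
  [+2]  conj(Y_{5,2})(Ω₁) = +0.173873-0.042920i ; Y_{5,2}(Ω₂) = +0.060233-0.018038i ; Δ = +0.009699-0.005722i
  [+3]  conj(Y_{5,3})(Ω₁) = -0.013426-0.035347i ; Y_{5,3}(Ω₂) = -0.362822+0.169241i ; Δ = +0.010854+0.010552i
  [+4]  conj(Y_{5,4})(Ω₁) = -0.004515+0.002374i ; Y_{5,4}(Ω₂) = +0.298391-0.196325i ; Δ = -0.000881+0.001595i
  [+5]  conj(Y_{5,5})(Ω₁) = +0.000232+0.000335i ; Y_{5,5}(Ω₂) = -0.111135+0.098943i ; Δ = -0.000059-0.000014i
Accumulated sum +0.212405+0.000000i; after 4π/(2l+1) scaling, +0.242651+0.000000i ⇒ P_5 = 0.242651

0.242651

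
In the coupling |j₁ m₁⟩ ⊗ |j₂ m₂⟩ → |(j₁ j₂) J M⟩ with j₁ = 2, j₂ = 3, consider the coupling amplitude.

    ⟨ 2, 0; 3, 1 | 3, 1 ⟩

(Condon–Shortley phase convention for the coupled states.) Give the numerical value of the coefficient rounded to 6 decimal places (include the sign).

-0.387298

j₁+j₂−J=2  J+j₁−j₂=2  J−j₁+j₂=4  j₁+j₂+J+1=9
(j₁±m₁, j₂±m₂, J±M) = (2,2,4,2,4,2)
P² = 256/15
sum k=0..2:
  [0] +1/96 = 1/96
  [1] −1/6 = -1/6
  [2] +1/16 = 1/16
S = -3/32
C² = P²·S² = 3/20 ; C = -0.387298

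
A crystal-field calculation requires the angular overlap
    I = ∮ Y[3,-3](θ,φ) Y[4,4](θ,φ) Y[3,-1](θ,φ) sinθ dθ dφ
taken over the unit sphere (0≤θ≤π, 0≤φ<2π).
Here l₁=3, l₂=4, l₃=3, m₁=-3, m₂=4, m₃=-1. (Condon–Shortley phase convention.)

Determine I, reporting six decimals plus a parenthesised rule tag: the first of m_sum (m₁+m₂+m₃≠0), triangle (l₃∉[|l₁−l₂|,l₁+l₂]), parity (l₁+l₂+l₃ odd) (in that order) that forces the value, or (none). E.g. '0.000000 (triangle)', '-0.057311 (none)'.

Checks pass: Σm=0; 10 even; l₃=3∈[1,7].
(2·3+1)(2·4+1)(2·3+1) = 441
Δ: 4! 2! 4! / 11! → 1/34650
sum: t=1:−1/72 t=2:+1/16 t=3:−1/72 = 5/144
3j²(3 4 3; 0 0 0) = Δ·Π!·Σ² = 2/77  (sign -1)
sum: t=4:+1/1152 = 1/1152
3j²(3 4 3; -3 4 -1) = Δ·Π!·Σ² = 1/33  (sign +1)
combine: 4πI² = 441·2/77·1/33 = 42/121
take √, sign -1: I = -0.16619847
No selection rule forces the value: the integral is nonzero (none).

-0.166198 (none)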